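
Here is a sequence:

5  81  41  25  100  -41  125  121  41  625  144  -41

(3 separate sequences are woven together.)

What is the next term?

3125

Split by position mod 3: positions 1, 4, 7, … form one track, and each other residue class forms its own.
Stream A is 5, 25, 125, 625, which is successive powers of 5.
Stream B is 81, 100, 121, 144, which is the squares 9², 10², 11², ….
Stream C is 41, -41, 41, -41, which is the oscillation 41·(−1)^(n+1).
The 13th slot belongs to stream A; its 5th term is 3125.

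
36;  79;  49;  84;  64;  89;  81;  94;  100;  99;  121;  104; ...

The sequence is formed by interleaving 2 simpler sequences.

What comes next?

Positions 1, 3, 5, … form one subsequence and positions 2, 4, 6, … form another.
Track A is 36, 49, 64, 81, 100, 121, which is perfect squares starting at 6².
Track B is 79, 84, 89, 94, 99, 104, which is linear: a_n = 74 + 5·n.
Position 13 falls in track A as its term 7, giving 144.

144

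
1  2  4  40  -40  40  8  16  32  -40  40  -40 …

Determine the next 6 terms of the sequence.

Positions follow the repeating pattern AAABBB; grouping by letter gives 2 tracks.
Stream A = 1, 2, 4, 8, 16, 32: geometric, ×2 each step.
Stream B = 40, -40, 40, -40, 40, -40: the oscillation 40·(−1)^(n+1).
Position 13 → stream A, term 7 = 64.
Position 14 → stream A, term 8 = 128.
The 15th slot belongs to stream A; its 9th term is 256.
Position 16 falls in stream B as its term 7, giving 40.
The 17th slot belongs to stream B; its 8th term is -40.
Position 18 → stream B, term 9 = 40.

64, 128, 256, 40, -40, 40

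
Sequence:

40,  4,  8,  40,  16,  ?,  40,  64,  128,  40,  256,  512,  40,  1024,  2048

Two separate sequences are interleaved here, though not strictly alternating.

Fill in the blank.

Reading positions in blocks of 3 reveals the pattern ABB — 2 tracks woven together.
Track A is 40, 40, 40, 40, 40, which is always 40.
Track B is 4, 8, 16, ?, 64, 128, 256, 512, 1024, 2048, which is successive powers of 2.
So the missing entry in track B is 32.

32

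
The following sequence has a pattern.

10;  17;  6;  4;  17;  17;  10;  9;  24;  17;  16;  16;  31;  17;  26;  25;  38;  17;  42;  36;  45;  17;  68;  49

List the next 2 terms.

Split by position mod 4 into 4 tracks.
Stream A = 10, 17, 24, 31, 38, 45: arithmetic with common difference +7.
Stream B = 17, 17, 17, 17, 17, 17: the constant sequence 17.
Stream C = 6, 10, 16, 26, 42, 68: each term equals the sum of the previous two.
Stream D = 4, 9, 16, 25, 36, 49: perfect squares starting at 2².
The 25th slot belongs to stream A; its 7th term is 52.
Position 26 falls in stream B as its term 7, giving 17.

52, 17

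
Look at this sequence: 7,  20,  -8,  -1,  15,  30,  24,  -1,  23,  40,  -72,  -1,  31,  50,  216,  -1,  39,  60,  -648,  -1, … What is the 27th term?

Read the sequence 4 terms at a time; column i is its own pattern.
Stream A: 7, 15, 23, 31, 39 — arithmetic, step +8.
Stream B: 20, 30, 40, 50, 60 — linear: a_n = 10 + 10·n.
Stream C: -8, 24, -72, 216, -648 — a geometric progression (common ratio -3).
Stream D: -1, -1, -1, -1, -1 — constant -1.
The 27th slot belongs to stream C; its 7th term is -5832.

-5832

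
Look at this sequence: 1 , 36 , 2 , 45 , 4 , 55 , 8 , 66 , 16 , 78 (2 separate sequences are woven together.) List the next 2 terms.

32, 91

Odd-indexed and even-indexed terms follow separate rules.
Track A is 1, 2, 4, 8, 16, which is powers of 2.
Track B is 36, 45, 55, 66, 78, which is the triangular numbers T_8, T_9, ….
The 11th slot belongs to track A; its 6th term is 32.
The 12th slot belongs to track B; its 6th term is 91.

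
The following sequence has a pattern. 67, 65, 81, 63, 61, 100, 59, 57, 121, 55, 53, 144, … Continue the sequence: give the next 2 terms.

Positions follow the repeating pattern AAB; grouping by letter gives 2 tracks.
Stream A: 67, 65, 63, 61, 59, 57, 55, 53 (arithmetic with common difference −2).
Stream B: 81, 100, 121, 144 (the squares 9², 10², 11², …).
Term 13 comes from stream A (its 9th entry): 51.
Position 14 falls in stream A as its term 10, giving 49.

51, 49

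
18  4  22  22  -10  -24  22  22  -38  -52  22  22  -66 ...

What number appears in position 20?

Positions follow the repeating pattern AABB; grouping by letter gives 2 tracks.
Subsequence A: 18, 4, -10, -24, -38, -52, -66. Arithmetic with common difference −14.
Subsequence B: 22, 22, 22, 22, 22, 22. Constant 22.
Position 20 falls in subsequence B as its term 10, giving 22.

22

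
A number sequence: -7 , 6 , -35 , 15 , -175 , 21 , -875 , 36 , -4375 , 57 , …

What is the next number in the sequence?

Split by position mod 2 into 2 tracks.
Track A = -7, -35, -175, -875, -4375: geometric with ratio 5.
Track B = 6, 15, 21, 36, 57: a Fibonacci-like recurrence a_n = a_{n-1} + a_{n-2}.
Position 11 falls in track A as its term 6, giving -21875.

-21875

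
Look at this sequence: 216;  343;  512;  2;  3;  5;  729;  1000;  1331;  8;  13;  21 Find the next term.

Positions follow the repeating pattern AAABBB; grouping by letter gives 2 tracks.
Stream A: 216, 343, 512, 729, 1000, 1331. The cubes 6³, 7³, 8³, ….
Stream B: 2, 3, 5, 8, 13, 21. Fibonacci-style (each term is the sum of the two before it).
The 13th slot belongs to stream A; its 7th term is 1728.

1728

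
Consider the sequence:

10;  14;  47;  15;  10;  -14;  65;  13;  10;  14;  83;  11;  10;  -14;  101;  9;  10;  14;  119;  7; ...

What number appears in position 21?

10

The terms cycle through 4 interleaved subsequences.
Stream A is 10, 10, 10, 10, 10, which is constant 10.
Stream B is 14, -14, 14, -14, 14, which is alternating ±14.
Stream C is 47, 65, 83, 101, 119, which is arithmetic with common difference +18.
Stream D is 15, 13, 11, 9, 7, which is subtracting 2 each time.
Position 21 falls in stream A as its term 6, giving 10.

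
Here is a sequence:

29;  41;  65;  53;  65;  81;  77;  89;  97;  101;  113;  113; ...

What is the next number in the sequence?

125

Positions follow the repeating pattern AAB; grouping by letter gives 2 tracks.
Track A: 29, 41, 53, 65, 77, 89, 101, 113 — arithmetic, step +12.
Track B: 65, 81, 97, 113 — arithmetic with common difference +16.
Position 13 falls in track A as its term 9, giving 125.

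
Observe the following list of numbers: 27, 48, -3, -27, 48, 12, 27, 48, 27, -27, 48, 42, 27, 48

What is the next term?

Split by position mod 3 into 3 tracks.
Track A = 27, -27, 27, -27, 27: alternating ±27.
Track B = 48, 48, 48, 48, 48: the constant sequence 48.
Track C = -3, 12, 27, 42: linear: a_n = -18 + 15·n.
Position 15 → track C, term 5 = 57.

57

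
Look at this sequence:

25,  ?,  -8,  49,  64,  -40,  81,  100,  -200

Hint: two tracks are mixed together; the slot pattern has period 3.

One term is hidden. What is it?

The slot pattern repeats as AAB (period 3), so there are 2 interleaved tracks.
Stream A: 25, ?, 49, 64, 81, 100 (consecutive squares n² from n = 5).
Stream B: -8, -40, -200 (geometric, ×5 each step).
Stream A's pattern makes the blank 36.

36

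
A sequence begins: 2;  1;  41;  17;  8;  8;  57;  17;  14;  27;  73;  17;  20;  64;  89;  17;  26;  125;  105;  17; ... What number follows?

32

The terms cycle through 4 interleaved subsequences.
Track A: 2, 8, 14, 20, 26. Arithmetic with common difference +6.
Track B: 1, 8, 27, 64, 125. Consecutive cubes n³ from n = 1.
Track C: 41, 57, 73, 89, 105. Arithmetic with common difference +16.
Track D: 17, 17, 17, 17, 17. The constant sequence 17.
Term 21 comes from track A (its 6th entry): 32.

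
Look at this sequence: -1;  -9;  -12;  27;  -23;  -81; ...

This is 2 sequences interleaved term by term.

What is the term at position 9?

-45

The terms cycle through 2 interleaved subsequences.
Track A is -1, -12, -23, which is subtracting 11 each time.
Track B is -9, 27, -81, which is geometric with ratio -3.
The 9th slot belongs to track A; its 5th term is -45.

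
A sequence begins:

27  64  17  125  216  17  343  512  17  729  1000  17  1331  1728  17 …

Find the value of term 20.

4096

Reading positions in blocks of 3 reveals the pattern AAB — 2 tracks woven together.
Track A: 27, 64, 125, 216, 343, 512, 729, 1000, 1331, 1728 — the cubes 3³, 4³, 5³, ….
Track B: 17, 17, 17, 17, 17 — the constant sequence 17.
Position 20 falls in track A as its term 14, giving 4096.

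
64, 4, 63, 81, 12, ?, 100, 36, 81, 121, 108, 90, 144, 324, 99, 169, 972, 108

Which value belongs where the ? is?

72

Split by position mod 3: positions 1, 4, 7, … form one track, and each other residue class forms its own.
Track A: 64, 81, 100, 121, 144, 169 — the squares 8², 9², 10², ….
Track B: 4, 12, 36, 108, 324, 972 — a geometric progression (common ratio 3).
Track C: 63, ?, 81, 90, 99, 108 — linear: a_n = 54 + 9·n.
The gap is track C's term 2; the rule gives 72.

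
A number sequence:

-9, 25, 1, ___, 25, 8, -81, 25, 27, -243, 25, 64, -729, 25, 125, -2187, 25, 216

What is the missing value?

-27

Taking every 3rd term gives 3 separate tracks.
Stream A: -9, ?, -81, -243, -729, -2187. Geometric, ×3 each step.
Stream B: 25, 25, 25, 25, 25, 25. Always 25.
Stream C: 1, 8, 27, 64, 125, 216. The cubes 1³, 2³, 3³, ….
So the missing entry in stream A is -27.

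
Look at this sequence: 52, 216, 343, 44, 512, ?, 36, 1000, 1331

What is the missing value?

The slot pattern repeats as ABB (period 3), so there are 2 interleaved tracks.
Track A is 52, 44, 36, which is arithmetic, step −8.
Track B is 216, 343, 512, ?, 1000, 1331, which is the cubes 6³, 7³, 8³, ….
Track B's pattern makes the blank 729.

729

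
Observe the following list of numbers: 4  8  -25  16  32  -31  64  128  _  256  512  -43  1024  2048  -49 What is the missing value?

The slot pattern repeats as AAB (period 3), so there are 2 interleaved tracks.
Track A: 4, 8, 16, 32, 64, 128, 256, 512, 1024, 2048 — powers 2^2, 2^3, 2^4, ….
Track B: -25, -31, ?, -43, -49 — arithmetic with common difference −6.
The gap is track B's term 3; the rule gives -37.

-37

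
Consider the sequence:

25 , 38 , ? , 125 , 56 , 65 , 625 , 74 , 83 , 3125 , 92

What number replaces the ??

47

Positions follow the repeating pattern ABB; grouping by letter gives 2 tracks.
Track A is 25, 125, 625, 3125, which is successive powers of 5.
Track B is 38, ?, 56, 65, 74, 83, 92, which is arithmetic with common difference +9.
So the missing entry in track B is 47.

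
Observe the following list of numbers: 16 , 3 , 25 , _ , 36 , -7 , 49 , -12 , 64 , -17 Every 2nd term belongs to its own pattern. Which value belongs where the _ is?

-2

The terms cycle through 2 interleaved subsequences.
Subsequence A is 16, 25, 36, 49, 64, which is perfect squares starting at 4².
Subsequence B is 3, ?, -7, -12, -17, which is subtracting 5 each time.
The gap is subsequence B's term 2; the rule gives -2.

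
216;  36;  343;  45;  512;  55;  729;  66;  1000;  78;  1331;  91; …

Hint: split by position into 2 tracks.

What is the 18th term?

Odd-indexed and even-indexed terms follow separate rules.
Track A is 216, 343, 512, 729, 1000, 1331, which is consecutive cubes n³ from n = 6.
Track B is 36, 45, 55, 66, 78, 91, which is triangular numbers n(n+1)/2 for n = 8, 9, ….
Position 18 falls in track B as its term 9, giving 136.

136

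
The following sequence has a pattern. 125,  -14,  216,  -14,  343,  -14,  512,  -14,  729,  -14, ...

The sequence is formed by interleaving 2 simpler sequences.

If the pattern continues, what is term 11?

1000

The terms cycle through 2 interleaved subsequences.
Track A: 125, 216, 343, 512, 729 — the cubes 5³, 6³, 7³, ….
Track B: -14, -14, -14, -14, -14 — constant -14.
Term 11 comes from track A (its 6th entry): 1000.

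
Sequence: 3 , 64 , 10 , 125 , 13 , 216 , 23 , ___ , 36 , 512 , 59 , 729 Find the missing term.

343

The terms cycle through 2 interleaved subsequences.
Subsequence A is 3, 10, 13, 23, 36, 59, which is each term equals the sum of the previous two.
Subsequence B is 64, 125, 216, ?, 512, 729, which is the cubes 4³, 5³, 6³, ….
Subsequence B's pattern makes the blank 343.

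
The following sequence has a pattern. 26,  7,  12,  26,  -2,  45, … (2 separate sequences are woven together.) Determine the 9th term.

-30

Split by position mod 2 into 2 tracks.
Track A = 26, 12, -2: arithmetic, step −14.
Track B = 7, 26, 45: adding 19 each time.
The 9th slot belongs to track A; its 5th term is -30.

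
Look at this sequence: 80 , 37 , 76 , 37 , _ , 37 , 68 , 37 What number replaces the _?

72

Positions 1, 3, 5, … form one subsequence and positions 2, 4, 6, … form another.
Track A: 80, 76, ?, 68. Arithmetic with common difference −4.
Track B: 37, 37, 37, 37. Constant 37.
So the missing entry in track A is 72.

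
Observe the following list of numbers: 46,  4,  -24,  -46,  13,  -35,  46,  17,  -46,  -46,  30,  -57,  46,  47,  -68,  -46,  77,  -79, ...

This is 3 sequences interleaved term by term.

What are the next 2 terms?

46, 124

Read the sequence 3 terms at a time; column i is its own pattern.
Stream A: 46, -46, 46, -46, 46, -46. The oscillation 46·(−1)^(n+1).
Stream B: 4, 13, 17, 30, 47, 77. Fibonacci-style (each term is the sum of the two before it).
Stream C: -24, -35, -46, -57, -68, -79. Arithmetic with common difference −11.
Position 19 → stream A, term 7 = 46.
The 20th slot belongs to stream B; its 7th term is 124.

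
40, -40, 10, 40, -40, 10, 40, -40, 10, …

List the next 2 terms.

40, -40

Positions follow the repeating pattern AAB; grouping by letter gives 2 tracks.
Track A = 40, -40, 40, -40, 40, -40: oscillating between 40 and -40.
Track B = 10, 10, 10: the constant sequence 10.
The 10th slot belongs to track A; its 7th term is 40.
Term 11 comes from track A (its 8th entry): -40.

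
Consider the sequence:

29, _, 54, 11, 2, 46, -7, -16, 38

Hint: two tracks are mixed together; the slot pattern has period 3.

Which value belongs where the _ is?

20

Reading positions in blocks of 3 reveals the pattern AAB — 2 tracks woven together.
Track A: 29, ?, 11, 2, -7, -16 (arithmetic with common difference −9).
Track B: 54, 46, 38 (subtracting 8 each time).
Track A's pattern makes the blank 20.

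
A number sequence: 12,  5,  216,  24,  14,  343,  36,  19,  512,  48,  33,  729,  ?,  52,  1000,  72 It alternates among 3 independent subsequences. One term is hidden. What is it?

The terms cycle through 3 interleaved subsequences.
Stream A = 12, 24, 36, 48, ?, 72: arithmetic, step +12.
Stream B = 5, 14, 19, 33, 52: each term equals the sum of the previous two.
Stream C = 216, 343, 512, 729, 1000: consecutive cubes n³ from n = 6.
So the missing entry in stream A is 60.

60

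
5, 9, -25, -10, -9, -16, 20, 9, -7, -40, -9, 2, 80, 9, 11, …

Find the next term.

-160

Split by position mod 3: positions 1, 4, 7, … form one track, and each other residue class forms its own.
Track A: 5, -10, 20, -40, 80 — multiplying by -2 each time.
Track B: 9, -9, 9, -9, 9 — oscillating between 9 and -9.
Track C: -25, -16, -7, 2, 11 — adding 9 each time.
The 16th slot belongs to track A; its 6th term is -160.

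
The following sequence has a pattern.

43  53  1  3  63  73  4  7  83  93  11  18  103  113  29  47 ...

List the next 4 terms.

123, 133, 76, 123

The slot pattern repeats as AABB (period 4), so there are 2 interleaved tracks.
Subsequence A: 43, 53, 63, 73, 83, 93, 103, 113 (arithmetic, step +10).
Subsequence B: 1, 3, 4, 7, 11, 18, 29, 47 (Fibonacci-style (each term is the sum of the two before it)).
The 17th slot belongs to subsequence A; its 9th term is 123.
Term 18 comes from subsequence A (its 10th entry): 133.
Term 19 comes from subsequence B (its 9th entry): 76.
Position 20 → subsequence B, term 10 = 123.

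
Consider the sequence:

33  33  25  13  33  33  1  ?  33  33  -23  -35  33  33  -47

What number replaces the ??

-11

Reading positions in blocks of 4 reveals the pattern AABB — 2 tracks woven together.
Subsequence A: 33, 33, 33, 33, 33, 33, 33, 33. The constant sequence 33.
Subsequence B: 25, 13, 1, ?, -23, -35, -47. Arithmetic, step −12.
So the missing entry in subsequence B is -11.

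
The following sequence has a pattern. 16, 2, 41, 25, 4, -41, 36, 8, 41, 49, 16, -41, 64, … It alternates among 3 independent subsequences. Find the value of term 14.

Split by position mod 3 into 3 tracks.
Track A is 16, 25, 36, 49, 64, which is the squares 4², 5², 6², ….
Track B is 2, 4, 8, 16, which is powers 2^1, 2^2, 2^3, ….
Track C is 41, -41, 41, -41, which is oscillating between 41 and -41.
The 14th slot belongs to track B; its 5th term is 32.

32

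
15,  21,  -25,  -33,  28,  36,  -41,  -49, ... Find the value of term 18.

Positions follow the repeating pattern AABB; grouping by letter gives 2 tracks.
Track A: 15, 21, 28, 36 — triangular numbers n(n+1)/2 for n = 5, 6, ….
Track B: -25, -33, -41, -49 — arithmetic with common difference −8.
The 18th slot belongs to track A; its 10th term is 105.

105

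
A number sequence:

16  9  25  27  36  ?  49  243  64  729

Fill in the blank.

Odd-indexed and even-indexed terms follow separate rules.
Track A: 16, 25, 36, 49, 64 — the squares 4², 5², 6², ….
Track B: 9, 27, ?, 243, 729 — successive powers of 3.
The gap is track B's term 3; the rule gives 81.

81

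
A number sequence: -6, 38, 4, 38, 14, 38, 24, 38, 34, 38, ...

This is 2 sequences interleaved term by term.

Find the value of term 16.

Split by position mod 2 into 2 tracks.
Track A = -6, 4, 14, 24, 34: arithmetic with common difference +10.
Track B = 38, 38, 38, 38, 38: always 38.
Position 16 falls in track B as its term 8, giving 38.

38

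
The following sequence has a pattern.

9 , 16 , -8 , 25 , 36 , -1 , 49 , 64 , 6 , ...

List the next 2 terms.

81, 100

The slot pattern repeats as AAB (period 3), so there are 2 interleaved tracks.
Track A = 9, 16, 25, 36, 49, 64: consecutive squares n² from n = 3.
Track B = -8, -1, 6: arithmetic, step +7.
Position 10 falls in track A as its term 7, giving 81.
Position 11 → track A, term 8 = 100.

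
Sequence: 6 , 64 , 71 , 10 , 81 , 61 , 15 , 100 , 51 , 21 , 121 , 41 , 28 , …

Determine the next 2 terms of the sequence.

Split by position mod 3 into 3 tracks.
Subsequence A = 6, 10, 15, 21, 28: triangular numbers n(n+1)/2 for n = 3, 4, ….
Subsequence B = 64, 81, 100, 121: perfect squares starting at 8².
Subsequence C = 71, 61, 51, 41: subtracting 10 each time.
Term 14 comes from subsequence B (its 5th entry): 144.
Term 15 comes from subsequence C (its 5th entry): 31.

144, 31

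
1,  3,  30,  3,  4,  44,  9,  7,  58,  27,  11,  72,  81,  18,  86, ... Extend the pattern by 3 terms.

Split by position mod 3 into 3 tracks.
Stream A is 1, 3, 9, 27, 81, which is successive powers of 3.
Stream B is 3, 4, 7, 11, 18, which is each term equals the sum of the previous two.
Stream C is 30, 44, 58, 72, 86, which is adding 14 each time.
Position 16 → stream A, term 6 = 243.
Term 17 comes from stream B (its 6th entry): 29.
Position 18 → stream C, term 6 = 100.

243, 29, 100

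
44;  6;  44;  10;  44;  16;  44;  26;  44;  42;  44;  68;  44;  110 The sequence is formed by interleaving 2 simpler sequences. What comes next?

The terms cycle through 2 interleaved subsequences.
Stream A: 44, 44, 44, 44, 44, 44, 44 — the constant sequence 44.
Stream B: 6, 10, 16, 26, 42, 68, 110 — a Fibonacci-like recurrence a_n = a_{n-1} + a_{n-2}.
The 15th slot belongs to stream A; its 8th term is 44.

44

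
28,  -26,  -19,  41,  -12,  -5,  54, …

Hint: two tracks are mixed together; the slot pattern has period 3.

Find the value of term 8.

2

Positions follow the repeating pattern ABB; grouping by letter gives 2 tracks.
Track A is 28, 41, 54, which is adding 13 each time.
Track B is -26, -19, -12, -5, which is linear: a_n = -33 + 7·n.
Position 8 falls in track B as its term 5, giving 2.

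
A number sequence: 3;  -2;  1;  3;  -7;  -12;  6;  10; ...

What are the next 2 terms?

Reading positions in blocks of 4 reveals the pattern AABB — 2 tracks woven together.
Track A: 3, -2, -7, -12 — subtracting 5 each time.
Track B: 1, 3, 6, 10 — triangular numbers n(n+1)/2 for n = 1, 2, ….
Term 9 comes from track A (its 5th entry): -17.
Position 10 falls in track A as its term 6, giving -22.

-17, -22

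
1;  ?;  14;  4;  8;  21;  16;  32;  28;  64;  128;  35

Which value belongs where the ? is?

The slot pattern repeats as AAB (period 3), so there are 2 interleaved tracks.
Stream A: 1, ?, 4, 8, 16, 32, 64, 128 — successive powers of 2.
Stream B: 14, 21, 28, 35 — linear: a_n = 7 + 7·n.
Filling stream A at index 2 by its rule yields 2.

2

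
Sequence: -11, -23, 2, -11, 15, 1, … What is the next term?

Taking every 2nd term gives 2 separate tracks.
Subsequence A is -11, 2, 15, which is linear: a_n = -24 + 13·n.
Subsequence B is -23, -11, 1, which is arithmetic, step +12.
Position 7 → subsequence A, term 4 = 28.

28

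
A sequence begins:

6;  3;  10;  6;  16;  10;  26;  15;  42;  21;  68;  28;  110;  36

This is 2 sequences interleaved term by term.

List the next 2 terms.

Taking every 2nd term gives 2 separate tracks.
Track A = 6, 10, 16, 26, 42, 68, 110: a Fibonacci-like recurrence a_n = a_{n-1} + a_{n-2}.
Track B = 3, 6, 10, 15, 21, 28, 36: triangular numbers starting at T_2.
Position 15 falls in track A as its term 8, giving 178.
Position 16 → track B, term 8 = 45.

178, 45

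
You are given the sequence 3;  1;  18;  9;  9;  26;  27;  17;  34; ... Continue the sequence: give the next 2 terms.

81, 25

The terms cycle through 3 interleaved subsequences.
Track A is 3, 9, 27, which is a geometric progression (common ratio 3).
Track B is 1, 9, 17, which is linear: a_n = -7 + 8·n.
Track C is 18, 26, 34, which is arithmetic with common difference +8.
Term 10 comes from track A (its 4th entry): 81.
Position 11 falls in track B as its term 4, giving 25.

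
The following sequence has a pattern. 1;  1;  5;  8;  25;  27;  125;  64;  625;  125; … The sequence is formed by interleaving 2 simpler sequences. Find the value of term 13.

15625

Split by position mod 2 into 2 tracks.
Track A: 1, 5, 25, 125, 625 (successive powers of 5).
Track B: 1, 8, 27, 64, 125 (the cubes 1³, 2³, 3³, …).
Position 13 falls in track A as its term 7, giving 15625.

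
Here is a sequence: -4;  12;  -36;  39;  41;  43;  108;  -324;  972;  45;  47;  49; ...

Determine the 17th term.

Positions follow the repeating pattern AAABBB; grouping by letter gives 2 tracks.
Subsequence A: -4, 12, -36, 108, -324, 972 (geometric with ratio -3).
Subsequence B: 39, 41, 43, 45, 47, 49 (adding 2 each time).
Position 17 falls in subsequence B as its term 8, giving 53.

53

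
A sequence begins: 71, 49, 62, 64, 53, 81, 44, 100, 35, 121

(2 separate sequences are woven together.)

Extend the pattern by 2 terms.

Split by position mod 2 into 2 tracks.
Stream A: 71, 62, 53, 44, 35 (arithmetic with common difference −9).
Stream B: 49, 64, 81, 100, 121 (the squares 7², 8², 9², …).
Position 11 → stream A, term 6 = 26.
Position 12 → stream B, term 6 = 144.

26, 144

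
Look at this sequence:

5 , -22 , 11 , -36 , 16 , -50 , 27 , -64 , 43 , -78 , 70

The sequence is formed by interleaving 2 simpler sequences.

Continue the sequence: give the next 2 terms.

-92, 113

Split by position mod 2 into 2 tracks.
Stream A: 5, 11, 16, 27, 43, 70. Fibonacci-style (each term is the sum of the two before it).
Stream B: -22, -36, -50, -64, -78. Arithmetic, step −14.
Term 12 comes from stream B (its 6th entry): -92.
The 13th slot belongs to stream A; its 7th term is 113.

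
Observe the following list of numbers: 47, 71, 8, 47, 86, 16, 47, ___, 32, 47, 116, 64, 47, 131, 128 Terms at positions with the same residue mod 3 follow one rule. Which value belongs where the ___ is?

Read the sequence 3 terms at a time; column i is its own pattern.
Track A: 47, 47, 47, 47, 47 — always 47.
Track B: 71, 86, ?, 116, 131 — linear: a_n = 56 + 15·n.
Track C: 8, 16, 32, 64, 128 — geometric, ×2 each step.
So the missing entry in track B is 101.

101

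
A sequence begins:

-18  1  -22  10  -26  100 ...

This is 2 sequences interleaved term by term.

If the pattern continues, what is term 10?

The terms cycle through 2 interleaved subsequences.
Track A: -18, -22, -26 (arithmetic with common difference −4).
Track B: 1, 10, 100 (powers of 10).
Position 10 → track B, term 5 = 10000.

10000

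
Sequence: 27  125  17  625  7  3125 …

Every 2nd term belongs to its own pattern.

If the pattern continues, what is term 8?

15625

Positions 1, 3, 5, … form one subsequence and positions 2, 4, 6, … form another.
Stream A is 27, 17, 7, which is arithmetic with common difference −10.
Stream B is 125, 625, 3125, which is powers of 5.
Position 8 → stream B, term 4 = 15625.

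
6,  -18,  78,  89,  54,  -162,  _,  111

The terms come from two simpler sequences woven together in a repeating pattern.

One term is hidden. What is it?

100

Positions follow the repeating pattern AABB; grouping by letter gives 2 tracks.
Subsequence A: 6, -18, 54, -162 (geometric, ×-3 each step).
Subsequence B: 78, 89, ?, 111 (adding 11 each time).
So the missing entry in subsequence B is 100.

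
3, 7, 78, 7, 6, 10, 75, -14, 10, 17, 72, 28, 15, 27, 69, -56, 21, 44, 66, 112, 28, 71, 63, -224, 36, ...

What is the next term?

Split by position mod 4: positions 1, 5, 9, … form one track, and each other residue class forms its own.
Subsequence A: 3, 6, 10, 15, 21, 28, 36. The triangular numbers T_2, T_3, ….
Subsequence B: 7, 10, 17, 27, 44, 71. A Fibonacci-like recurrence a_n = a_{n-1} + a_{n-2}.
Subsequence C: 78, 75, 72, 69, 66, 63. Arithmetic with common difference −3.
Subsequence D: 7, -14, 28, -56, 112, -224. Geometric, ×-2 each step.
The 26th slot belongs to subsequence B; its 7th term is 115.

115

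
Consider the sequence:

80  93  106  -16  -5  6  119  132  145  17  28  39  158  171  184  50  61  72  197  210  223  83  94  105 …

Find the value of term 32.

Positions follow the repeating pattern AAABBB; grouping by letter gives 2 tracks.
Track A: 80, 93, 106, 119, 132, 145, 158, 171, 184, 197, 210, 223. Adding 13 each time.
Track B: -16, -5, 6, 17, 28, 39, 50, 61, 72, 83, 94, 105. Linear: a_n = -27 + 11·n.
Term 32 comes from track A (its 17th entry): 288.

288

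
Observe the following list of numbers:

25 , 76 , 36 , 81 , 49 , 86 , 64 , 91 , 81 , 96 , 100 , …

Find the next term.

101

Split by position mod 2 into 2 tracks.
Track A = 25, 36, 49, 64, 81, 100: perfect squares starting at 5².
Track B = 76, 81, 86, 91, 96: arithmetic with common difference +5.
Term 12 comes from track B (its 6th entry): 101.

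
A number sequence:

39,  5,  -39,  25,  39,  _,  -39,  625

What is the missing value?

Taking every 2nd term gives 2 separate tracks.
Subsequence A: 39, -39, 39, -39. Oscillating between 39 and -39.
Subsequence B: 5, 25, ?, 625. Powers of 5.
Filling subsequence B at index 3 by its rule yields 125.

125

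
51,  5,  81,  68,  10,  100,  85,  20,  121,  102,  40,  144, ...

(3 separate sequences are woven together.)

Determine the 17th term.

The terms cycle through 3 interleaved subsequences.
Stream A: 51, 68, 85, 102 — arithmetic with common difference +17.
Stream B: 5, 10, 20, 40 — geometric with ratio 2.
Stream C: 81, 100, 121, 144 — consecutive squares n² from n = 9.
Term 17 comes from stream B (its 6th entry): 160.

160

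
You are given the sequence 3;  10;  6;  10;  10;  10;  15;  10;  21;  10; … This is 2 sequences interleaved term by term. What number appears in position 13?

36

Odd-indexed and even-indexed terms follow separate rules.
Track A = 3, 6, 10, 15, 21: triangular numbers starting at T_2.
Track B = 10, 10, 10, 10, 10: constant 10.
The 13th slot belongs to track A; its 7th term is 36.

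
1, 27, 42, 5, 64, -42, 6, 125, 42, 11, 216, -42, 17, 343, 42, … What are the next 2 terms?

28, 512

Split by position mod 3 into 3 tracks.
Track A: 1, 5, 6, 11, 17. Each term equals the sum of the previous two.
Track B: 27, 64, 125, 216, 343. The cubes 3³, 4³, 5³, ….
Track C: 42, -42, 42, -42, 42. Oscillating between 42 and -42.
Position 16 → track A, term 6 = 28.
Term 17 comes from track B (its 6th entry): 512.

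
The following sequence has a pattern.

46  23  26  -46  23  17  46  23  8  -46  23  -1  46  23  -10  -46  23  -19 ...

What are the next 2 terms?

46, 23

Split by position mod 3 into 3 tracks.
Track A = 46, -46, 46, -46, 46, -46: the oscillation 46·(−1)^(n+1).
Track B = 23, 23, 23, 23, 23, 23: the constant sequence 23.
Track C = 26, 17, 8, -1, -10, -19: arithmetic with common difference −9.
Position 19 falls in track A as its term 7, giving 46.
Position 20 falls in track B as its term 7, giving 23.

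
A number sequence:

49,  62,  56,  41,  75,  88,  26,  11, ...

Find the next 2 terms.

Positions follow the repeating pattern AABB; grouping by letter gives 2 tracks.
Stream A = 49, 62, 75, 88: arithmetic with common difference +13.
Stream B = 56, 41, 26, 11: arithmetic, step −15.
Term 9 comes from stream A (its 5th entry): 101.
Position 10 falls in stream A as its term 6, giving 114.

101, 114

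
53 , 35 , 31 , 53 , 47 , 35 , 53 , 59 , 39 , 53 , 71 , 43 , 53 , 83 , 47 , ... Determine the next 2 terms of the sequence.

Taking every 3rd term gives 3 separate tracks.
Track A = 53, 53, 53, 53, 53: always 53.
Track B = 35, 47, 59, 71, 83: arithmetic with common difference +12.
Track C = 31, 35, 39, 43, 47: arithmetic with common difference +4.
The 16th slot belongs to track A; its 6th term is 53.
Position 17 → track B, term 6 = 95.

53, 95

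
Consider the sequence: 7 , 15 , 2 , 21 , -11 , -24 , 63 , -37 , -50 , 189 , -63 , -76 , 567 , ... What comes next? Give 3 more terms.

The slot pattern repeats as ABB (period 3), so there are 2 interleaved tracks.
Track A: 7, 21, 63, 189, 567. A geometric progression (common ratio 3).
Track B: 15, 2, -11, -24, -37, -50, -63, -76. Linear: a_n = 28 − 13·n.
The 14th slot belongs to track B; its 9th term is -89.
The 15th slot belongs to track B; its 10th term is -102.
Position 16 → track A, term 6 = 1701.

-89, -102, 1701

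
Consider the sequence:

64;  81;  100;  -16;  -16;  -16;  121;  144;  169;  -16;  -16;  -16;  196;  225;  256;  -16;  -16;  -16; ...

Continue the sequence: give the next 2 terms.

Positions follow the repeating pattern AAABBB; grouping by letter gives 2 tracks.
Track A is 64, 81, 100, 121, 144, 169, 196, 225, 256, which is the squares 8², 9², 10², ….
Track B is -16, -16, -16, -16, -16, -16, -16, -16, -16, which is the constant sequence -16.
The 19th slot belongs to track A; its 10th term is 289.
Term 20 comes from track A (its 11th entry): 324.

289, 324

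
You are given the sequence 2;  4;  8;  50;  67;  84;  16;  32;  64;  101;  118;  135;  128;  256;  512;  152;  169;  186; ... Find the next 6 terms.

Reading positions in blocks of 6 reveals the pattern AAABBB — 2 tracks woven together.
Track A = 2, 4, 8, 16, 32, 64, 128, 256, 512: successive powers of 2.
Track B = 50, 67, 84, 101, 118, 135, 152, 169, 186: adding 17 each time.
Position 19 → track A, term 10 = 1024.
Term 20 comes from track A (its 11th entry): 2048.
Position 21 → track A, term 12 = 4096.
Position 22 falls in track B as its term 10, giving 203.
Term 23 comes from track B (its 11th entry): 220.
Term 24 comes from track B (its 12th entry): 237.

1024, 2048, 4096, 203, 220, 237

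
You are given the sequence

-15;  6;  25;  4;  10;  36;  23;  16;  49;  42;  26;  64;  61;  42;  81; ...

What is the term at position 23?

Taking every 3rd term gives 3 separate tracks.
Track A: -15, 4, 23, 42, 61 (arithmetic with common difference +19).
Track B: 6, 10, 16, 26, 42 (each term equals the sum of the previous two).
Track C: 25, 36, 49, 64, 81 (the squares 5², 6², 7², …).
Position 23 → track B, term 8 = 178.

178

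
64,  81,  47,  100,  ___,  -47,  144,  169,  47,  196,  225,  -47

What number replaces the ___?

Reading positions in blocks of 3 reveals the pattern AAB — 2 tracks woven together.
Subsequence A: 64, 81, 100, ?, 144, 169, 196, 225 — perfect squares starting at 8².
Subsequence B: 47, -47, 47, -47 — alternating ±47.
Subsequence A's pattern makes the blank 121.

121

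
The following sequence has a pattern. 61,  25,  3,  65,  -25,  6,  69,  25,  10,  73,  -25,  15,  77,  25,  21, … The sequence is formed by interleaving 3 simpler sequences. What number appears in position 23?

Split by position mod 3 into 3 tracks.
Track A: 61, 65, 69, 73, 77. Arithmetic with common difference +4.
Track B: 25, -25, 25, -25, 25. The oscillation 25·(−1)^(n+1).
Track C: 3, 6, 10, 15, 21. Triangular numbers n(n+1)/2 for n = 2, 3, ….
The 23rd slot belongs to track B; its 8th term is -25.

-25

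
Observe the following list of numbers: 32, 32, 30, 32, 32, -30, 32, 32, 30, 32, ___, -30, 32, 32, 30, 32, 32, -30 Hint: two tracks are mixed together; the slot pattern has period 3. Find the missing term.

32

Reading positions in blocks of 3 reveals the pattern AAB — 2 tracks woven together.
Stream A: 32, 32, 32, 32, 32, 32, 32, ?, 32, 32, 32, 32 — constant 32.
Stream B: 30, -30, 30, -30, 30, -30 — oscillating between 30 and -30.
Stream A's pattern makes the blank 32.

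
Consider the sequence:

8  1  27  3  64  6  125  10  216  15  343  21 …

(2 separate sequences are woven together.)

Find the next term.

Odd-indexed and even-indexed terms follow separate rules.
Track A is 8, 27, 64, 125, 216, 343, which is consecutive cubes n³ from n = 2.
Track B is 1, 3, 6, 10, 15, 21, which is triangular numbers n(n+1)/2 for n = 1, 2, ….
Term 13 comes from track A (its 7th entry): 512.

512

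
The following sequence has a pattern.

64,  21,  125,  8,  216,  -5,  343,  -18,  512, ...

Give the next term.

-31

Split by position mod 2 into 2 tracks.
Track A: 64, 125, 216, 343, 512 (consecutive cubes n³ from n = 4).
Track B: 21, 8, -5, -18 (subtracting 13 each time).
Term 10 comes from track B (its 5th entry): -31.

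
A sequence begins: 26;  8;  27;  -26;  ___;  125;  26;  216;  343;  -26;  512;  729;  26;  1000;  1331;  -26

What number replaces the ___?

Reading positions in blocks of 3 reveals the pattern ABB — 2 tracks woven together.
Subsequence A: 26, -26, 26, -26, 26, -26. Oscillating between 26 and -26.
Subsequence B: 8, 27, ?, 125, 216, 343, 512, 729, 1000, 1331. The cubes 2³, 3³, 4³, ….
Filling subsequence B at index 3 by its rule yields 64.

64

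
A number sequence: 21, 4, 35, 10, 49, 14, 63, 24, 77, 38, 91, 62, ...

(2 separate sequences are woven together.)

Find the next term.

105

Split by position mod 2 into 2 tracks.
Stream A: 21, 35, 49, 63, 77, 91 — adding 14 each time.
Stream B: 4, 10, 14, 24, 38, 62 — each term equals the sum of the previous two.
Position 13 falls in stream A as its term 7, giving 105.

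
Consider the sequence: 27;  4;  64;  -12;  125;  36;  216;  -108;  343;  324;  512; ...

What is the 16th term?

Positions 1, 3, 5, … form one subsequence and positions 2, 4, 6, … form another.
Stream A = 27, 64, 125, 216, 343, 512: the cubes 3³, 4³, 5³, ….
Stream B = 4, -12, 36, -108, 324: geometric with ratio -3.
The 16th slot belongs to stream B; its 8th term is -8748.

-8748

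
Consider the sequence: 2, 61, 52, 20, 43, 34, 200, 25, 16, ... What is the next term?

2000

Reading positions in blocks of 3 reveals the pattern ABB — 2 tracks woven together.
Subsequence A = 2, 20, 200: geometric, ×10 each step.
Subsequence B = 61, 52, 43, 34, 25, 16: arithmetic with common difference −9.
Position 10 → subsequence A, term 4 = 2000.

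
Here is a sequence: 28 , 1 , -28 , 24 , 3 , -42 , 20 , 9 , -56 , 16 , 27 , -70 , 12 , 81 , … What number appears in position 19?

The terms cycle through 3 interleaved subsequences.
Stream A: 28, 24, 20, 16, 12 — subtracting 4 each time.
Stream B: 1, 3, 9, 27, 81 — successive powers of 3.
Stream C: -28, -42, -56, -70 — linear: a_n = -14 − 14·n.
Position 19 falls in stream A as its term 7, giving 4.

4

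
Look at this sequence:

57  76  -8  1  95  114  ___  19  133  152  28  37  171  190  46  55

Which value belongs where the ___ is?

10

Reading positions in blocks of 4 reveals the pattern AABB — 2 tracks woven together.
Track A: 57, 76, 95, 114, 133, 152, 171, 190 — arithmetic with common difference +19.
Track B: -8, 1, ?, 19, 28, 37, 46, 55 — arithmetic, step +9.
Filling track B at index 3 by its rule yields 10.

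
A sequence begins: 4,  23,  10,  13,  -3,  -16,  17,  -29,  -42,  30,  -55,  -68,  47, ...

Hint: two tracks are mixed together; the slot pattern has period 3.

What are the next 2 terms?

Positions follow the repeating pattern ABB; grouping by letter gives 2 tracks.
Stream A: 4, 13, 17, 30, 47. Each term equals the sum of the previous two.
Stream B: 23, 10, -3, -16, -29, -42, -55, -68. Subtracting 13 each time.
The 14th slot belongs to stream B; its 9th term is -81.
Term 15 comes from stream B (its 10th entry): -94.

-81, -94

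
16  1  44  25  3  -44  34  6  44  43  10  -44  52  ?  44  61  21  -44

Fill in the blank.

15

Read the sequence 3 terms at a time; column i is its own pattern.
Track A = 16, 25, 34, 43, 52, 61: arithmetic with common difference +9.
Track B = 1, 3, 6, 10, ?, 21: the triangular numbers T_1, T_2, ….
Track C = 44, -44, 44, -44, 44, -44: the oscillation 44·(−1)^(n+1).
So the missing entry in track B is 15.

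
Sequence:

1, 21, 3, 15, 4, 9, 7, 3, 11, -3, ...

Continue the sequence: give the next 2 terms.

Positions 1, 3, 5, … form one subsequence and positions 2, 4, 6, … form another.
Track A: 1, 3, 4, 7, 11. Each term equals the sum of the previous two.
Track B: 21, 15, 9, 3, -3. Subtracting 6 each time.
Position 11 falls in track A as its term 6, giving 18.
Term 12 comes from track B (its 6th entry): -9.

18, -9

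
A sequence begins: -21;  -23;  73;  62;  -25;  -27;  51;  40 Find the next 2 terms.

-29, -31

Positions follow the repeating pattern AABB; grouping by letter gives 2 tracks.
Track A: -21, -23, -25, -27. Subtracting 2 each time.
Track B: 73, 62, 51, 40. Linear: a_n = 84 − 11·n.
The 9th slot belongs to track A; its 5th term is -29.
Position 10 → track A, term 6 = -31.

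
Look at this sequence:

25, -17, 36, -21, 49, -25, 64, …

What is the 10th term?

Split by position mod 2 into 2 tracks.
Track A: 25, 36, 49, 64. Perfect squares starting at 5².
Track B: -17, -21, -25. Arithmetic with common difference −4.
Position 10 → track B, term 5 = -33.

-33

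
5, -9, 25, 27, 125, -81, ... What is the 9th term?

3125

Split by position mod 2 into 2 tracks.
Subsequence A: 5, 25, 125. Powers of 5.
Subsequence B: -9, 27, -81. A geometric progression (common ratio -3).
Position 9 falls in subsequence A as its term 5, giving 3125.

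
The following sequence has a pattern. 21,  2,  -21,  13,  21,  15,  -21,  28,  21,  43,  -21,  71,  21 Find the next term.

114

Taking every 2nd term gives 2 separate tracks.
Track A: 21, -21, 21, -21, 21, -21, 21. Oscillating between 21 and -21.
Track B: 2, 13, 15, 28, 43, 71. Each term equals the sum of the previous two.
Position 14 falls in track B as its term 7, giving 114.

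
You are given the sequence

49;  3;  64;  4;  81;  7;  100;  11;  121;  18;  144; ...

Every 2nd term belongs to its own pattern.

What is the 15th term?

196

Odd-indexed and even-indexed terms follow separate rules.
Subsequence A is 49, 64, 81, 100, 121, 144, which is perfect squares starting at 7².
Subsequence B is 3, 4, 7, 11, 18, which is Fibonacci-style (each term is the sum of the two before it).
Position 15 falls in subsequence A as its term 8, giving 196.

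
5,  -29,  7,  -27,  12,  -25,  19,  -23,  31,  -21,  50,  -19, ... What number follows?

81

The terms cycle through 2 interleaved subsequences.
Subsequence A: 5, 7, 12, 19, 31, 50. Each term equals the sum of the previous two.
Subsequence B: -29, -27, -25, -23, -21, -19. Adding 2 each time.
The 13th slot belongs to subsequence A; its 7th term is 81.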